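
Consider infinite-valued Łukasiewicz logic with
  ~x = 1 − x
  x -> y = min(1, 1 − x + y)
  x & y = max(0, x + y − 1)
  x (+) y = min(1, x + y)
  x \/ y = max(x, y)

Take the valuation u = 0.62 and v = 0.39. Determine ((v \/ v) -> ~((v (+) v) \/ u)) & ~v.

0.44

v \/ v = max(0.39, 0.39) = 0.39
v (+) v = min(1, 0.39 + 0.39) = min(1, 0.78) = 0.78
(v (+) v) \/ u = max(0.78, 0.62) = 0.78
~((v (+) v) \/ u) = 1 − 0.78 = 0.22
(v \/ v) -> ~((v (+) v) \/ u) = min(1, 1 − 0.39 + 0.22) = min(1, 0.83) = 0.83
~v = 1 − 0.39 = 0.61
((v \/ v) -> ~((v (+) v) \/ u)) & ~v = max(0, 0.83 + 0.61 − 1) = max(0, 0.44) = 0.44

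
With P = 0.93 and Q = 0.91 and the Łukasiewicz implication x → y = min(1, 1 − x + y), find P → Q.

P → Q = min(1, 1 − 0.93 + 0.91) = min(1, 0.98) = 0.98
For comparison, the Gödel implication (1 if x ≤ y else y) would give 0.91.

0.98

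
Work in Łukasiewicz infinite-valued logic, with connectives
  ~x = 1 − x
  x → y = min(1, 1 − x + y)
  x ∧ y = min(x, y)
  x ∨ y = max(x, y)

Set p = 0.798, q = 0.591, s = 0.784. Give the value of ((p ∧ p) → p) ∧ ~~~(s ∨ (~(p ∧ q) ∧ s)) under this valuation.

p ∧ p = min(0.798, 0.798) = 0.798
(p ∧ p) → p = min(1, 1 − 0.798 + 0.798) = min(1, 1.000) = 1.000
p ∧ q = min(0.798, 0.591) = 0.591
~(p ∧ q) = 1 − 0.591 = 0.409
~(p ∧ q) ∧ s = min(0.409, 0.784) = 0.409
s ∨ (~(p ∧ q) ∧ s) = max(0.784, 0.409) = 0.784
~(s ∨ (~(p ∧ q) ∧ s)) = 1 − 0.784 = 0.216
~~(s ∨ (~(p ∧ q) ∧ s)) = 1 − 0.216 = 0.784
~~~(s ∨ (~(p ∧ q) ∧ s)) = 1 − 0.784 = 0.216
((p ∧ p) → p) ∧ ~~~(s ∨ (~(p ∧ q) ∧ s)) = min(1.000, 0.216) = 0.216

0.216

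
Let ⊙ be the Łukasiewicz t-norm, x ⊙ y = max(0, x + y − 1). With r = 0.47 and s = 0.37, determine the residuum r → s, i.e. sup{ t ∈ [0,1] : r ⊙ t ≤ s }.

0.90

The residuum of the Łukasiewicz t-norm gives the supremum: min(1, 1 − 0.47 + 0.37).
1 − 0.47 + 0.37 = 0.90, so t = min(1, 0.90) = 0.90.
Check: 0.47 ⊙ 0.90 = max(0, 0.37) = 0.37 ≤ 0.37.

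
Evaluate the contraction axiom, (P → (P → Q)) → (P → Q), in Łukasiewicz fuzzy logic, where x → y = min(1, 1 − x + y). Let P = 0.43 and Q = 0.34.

P → Q = min(1, 1 − 0.43 + 0.34) = min(1, 0.91) = 0.91
P → (P → Q) = min(1, 1 − 0.43 + 0.91) = min(1, 1.48) = 1.00
(P → (P → Q)) → (P → Q) = min(1, 1 − 1.00 + 0.91) = min(1, 0.91) = 0.91
(The value 0.91 < 1 shows this instance is not satisfied; fails in Ł∞ (the t-norm is not idempotent).)

0.91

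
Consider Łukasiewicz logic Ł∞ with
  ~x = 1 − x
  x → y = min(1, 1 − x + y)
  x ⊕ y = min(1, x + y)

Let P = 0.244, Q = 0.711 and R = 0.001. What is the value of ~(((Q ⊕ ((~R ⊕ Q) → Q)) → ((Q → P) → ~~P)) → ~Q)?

0.422

~R = 1 − 0.001 = 0.999
~R ⊕ Q = min(1, 0.999 + 0.711) = min(1, 1.710) = 1.000
(~R ⊕ Q) → Q = min(1, 1 − 1.000 + 0.711) = min(1, 0.711) = 0.711
Q ⊕ ((~R ⊕ Q) → Q) = min(1, 0.711 + 0.711) = min(1, 1.422) = 1.000
Q → P = min(1, 1 − 0.711 + 0.244) = min(1, 0.533) = 0.533
~P = 1 − 0.244 = 0.756
~~P = 1 − 0.756 = 0.244
(Q → P) → ~~P = min(1, 1 − 0.533 + 0.244) = min(1, 0.711) = 0.711
(Q ⊕ ((~R ⊕ Q) → Q)) → ((Q → P) → ~~P) = min(1, 1 − 1.000 + 0.711) = min(1, 0.711) = 0.711
~Q = 1 − 0.711 = 0.289
((Q ⊕ ((~R ⊕ Q) → Q)) → ((Q → P) → ~~P)) → ~Q = min(1, 1 − 0.711 + 0.289) = min(1, 0.578) = 0.578
~(((Q ⊕ ((~R ⊕ Q) → Q)) → ((Q → P) → ~~P)) → ~Q) = 1 − 0.578 = 0.422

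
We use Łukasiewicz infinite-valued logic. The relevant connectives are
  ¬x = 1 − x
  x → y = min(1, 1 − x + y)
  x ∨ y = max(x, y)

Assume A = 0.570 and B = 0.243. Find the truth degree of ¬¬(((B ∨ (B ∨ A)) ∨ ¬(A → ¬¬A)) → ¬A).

B ∨ A = max(0.243, 0.570) = 0.570
B ∨ (B ∨ A) = max(0.243, 0.570) = 0.570
¬A = 1 − 0.570 = 0.430
¬¬A = 1 − 0.430 = 0.570
A → ¬¬A = min(1, 1 − 0.570 + 0.570) = min(1, 1.000) = 1.000
¬(A → ¬¬A) = 1 − 1.000 = 0.000
(B ∨ (B ∨ A)) ∨ ¬(A → ¬¬A) = max(0.570, 0.000) = 0.570
((B ∨ (B ∨ A)) ∨ ¬(A → ¬¬A)) → ¬A = min(1, 1 − 0.570 + 0.430) = min(1, 0.860) = 0.860
¬(((B ∨ (B ∨ A)) ∨ ¬(A → ¬¬A)) → ¬A) = 1 − 0.860 = 0.140
¬¬(((B ∨ (B ∨ A)) ∨ ¬(A → ¬¬A)) → ¬A) = 1 − 0.140 = 0.860

0.860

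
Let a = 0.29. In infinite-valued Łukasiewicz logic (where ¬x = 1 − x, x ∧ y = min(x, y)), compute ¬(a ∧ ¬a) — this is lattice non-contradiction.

0.71

¬a = 1 − 0.29 = 0.71
a ∧ ¬a = min(0.29, 0.71) = 0.29
¬(a ∧ ¬a) = 1 − 0.29 = 0.71
(The value 0.71 < 1 shows this instance is not satisfied; not a Ł∞-tautology — its value is 1 − min(a, 1−a).)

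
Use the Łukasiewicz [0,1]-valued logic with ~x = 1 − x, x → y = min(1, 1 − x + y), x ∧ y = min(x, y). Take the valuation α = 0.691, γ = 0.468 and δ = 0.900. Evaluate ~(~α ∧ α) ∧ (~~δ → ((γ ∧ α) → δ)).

~α = 1 − 0.691 = 0.309
~α ∧ α = min(0.309, 0.691) = 0.309
~(~α ∧ α) = 1 − 0.309 = 0.691
~δ = 1 − 0.900 = 0.100
~~δ = 1 − 0.100 = 0.900
γ ∧ α = min(0.468, 0.691) = 0.468
(γ ∧ α) → δ = min(1, 1 − 0.468 + 0.900) = min(1, 1.432) = 1.000
~~δ → ((γ ∧ α) → δ) = min(1, 1 − 0.900 + 1.000) = min(1, 1.100) = 1.000
~(~α ∧ α) ∧ (~~δ → ((γ ∧ α) → δ)) = min(0.691, 1.000) = 0.691

0.691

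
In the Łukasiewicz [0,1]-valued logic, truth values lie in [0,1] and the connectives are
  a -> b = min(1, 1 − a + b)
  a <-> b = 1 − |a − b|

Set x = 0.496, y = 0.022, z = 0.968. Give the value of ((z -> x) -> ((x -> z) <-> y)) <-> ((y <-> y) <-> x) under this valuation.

0.998

z -> x = min(1, 1 − 0.968 + 0.496) = min(1, 0.528) = 0.528
x -> z = min(1, 1 − 0.496 + 0.968) = min(1, 1.472) = 1.000
(x -> z) <-> y = 1 − |1.000 − 0.022| = 1 − 0.978 = 0.022
(z -> x) -> ((x -> z) <-> y) = min(1, 1 − 0.528 + 0.022) = min(1, 0.494) = 0.494
y <-> y = 1 − |0.022 − 0.022| = 1 − 0.000 = 1.000
(y <-> y) <-> x = 1 − |1.000 − 0.496| = 1 − 0.504 = 0.496
((z -> x) -> ((x -> z) <-> y)) <-> ((y <-> y) <-> x) = 1 − |0.494 − 0.496| = 1 − 0.002 = 0.998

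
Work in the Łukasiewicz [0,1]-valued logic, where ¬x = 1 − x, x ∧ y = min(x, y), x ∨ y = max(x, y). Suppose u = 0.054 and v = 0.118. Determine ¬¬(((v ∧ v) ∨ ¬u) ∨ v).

v ∧ v = min(0.118, 0.118) = 0.118
¬u = 1 − 0.054 = 0.946
(v ∧ v) ∨ ¬u = max(0.118, 0.946) = 0.946
((v ∧ v) ∨ ¬u) ∨ v = max(0.946, 0.118) = 0.946
¬(((v ∧ v) ∨ ¬u) ∨ v) = 1 − 0.946 = 0.054
¬¬(((v ∧ v) ∨ ¬u) ∨ v) = 1 − 0.054 = 0.946

0.946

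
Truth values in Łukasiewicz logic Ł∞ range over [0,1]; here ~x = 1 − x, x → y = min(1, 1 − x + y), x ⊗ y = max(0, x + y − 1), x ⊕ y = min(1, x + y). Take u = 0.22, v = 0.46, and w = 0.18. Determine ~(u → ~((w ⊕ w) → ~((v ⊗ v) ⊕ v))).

w ⊕ w = min(1, 0.18 + 0.18) = min(1, 0.36) = 0.36
v ⊗ v = max(0, 0.46 + 0.46 − 1) = max(0, -0.08) = 0.00
(v ⊗ v) ⊕ v = min(1, 0.00 + 0.46) = min(1, 0.46) = 0.46
~((v ⊗ v) ⊕ v) = 1 − 0.46 = 0.54
(w ⊕ w) → ~((v ⊗ v) ⊕ v) = min(1, 1 − 0.36 + 0.54) = min(1, 1.18) = 1.00
~((w ⊕ w) → ~((v ⊗ v) ⊕ v)) = 1 − 1.00 = 0.00
u → ~((w ⊕ w) → ~((v ⊗ v) ⊕ v)) = min(1, 1 − 0.22 + 0.00) = min(1, 0.78) = 0.78
~(u → ~((w ⊕ w) → ~((v ⊗ v) ⊕ v))) = 1 − 0.78 = 0.22

0.22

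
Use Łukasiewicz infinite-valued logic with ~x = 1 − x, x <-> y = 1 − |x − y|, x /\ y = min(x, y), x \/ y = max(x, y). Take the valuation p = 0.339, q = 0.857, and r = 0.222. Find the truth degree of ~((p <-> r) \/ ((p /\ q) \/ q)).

0.117

p <-> r = 1 − |0.339 − 0.222| = 1 − 0.117 = 0.883
p /\ q = min(0.339, 0.857) = 0.339
(p /\ q) \/ q = max(0.339, 0.857) = 0.857
(p <-> r) \/ ((p /\ q) \/ q) = max(0.883, 0.857) = 0.883
~((p <-> r) \/ ((p /\ q) \/ q)) = 1 − 0.883 = 0.117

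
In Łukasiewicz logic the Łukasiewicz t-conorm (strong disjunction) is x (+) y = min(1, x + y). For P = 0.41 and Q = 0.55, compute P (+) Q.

P (+) Q = min(1, 0.41 + 0.55) = min(1, 0.96) = 0.96
For comparison, the Gödel t-conorm max(x, y) would give 0.55.

0.96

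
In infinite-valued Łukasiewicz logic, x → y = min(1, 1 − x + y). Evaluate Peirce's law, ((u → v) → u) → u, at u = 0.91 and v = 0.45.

u → v = min(1, 1 − 0.91 + 0.45) = min(1, 0.54) = 0.54
(u → v) → u = min(1, 1 − 0.54 + 0.91) = min(1, 1.37) = 1.00
((u → v) → u) → u = min(1, 1 − 1.00 + 0.91) = min(1, 0.91) = 0.91
(The value 0.91 < 1 shows this instance is not satisfied; not a Ł∞-tautology in general.)

0.91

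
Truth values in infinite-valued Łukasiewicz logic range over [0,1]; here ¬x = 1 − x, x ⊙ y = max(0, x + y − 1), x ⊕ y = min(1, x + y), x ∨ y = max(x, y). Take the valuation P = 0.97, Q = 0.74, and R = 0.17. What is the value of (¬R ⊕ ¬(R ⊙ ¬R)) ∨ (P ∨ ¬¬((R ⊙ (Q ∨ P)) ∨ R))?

1.00

¬R = 1 − 0.17 = 0.83
R ⊙ ¬R = max(0, 0.17 + 0.83 − 1) = max(0, 0.00) = 0.00
¬(R ⊙ ¬R) = 1 − 0.00 = 1.00
¬R ⊕ ¬(R ⊙ ¬R) = min(1, 0.83 + 1.00) = min(1, 1.83) = 1.00
Q ∨ P = max(0.74, 0.97) = 0.97
R ⊙ (Q ∨ P) = max(0, 0.17 + 0.97 − 1) = max(0, 0.14) = 0.14
(R ⊙ (Q ∨ P)) ∨ R = max(0.14, 0.17) = 0.17
¬((R ⊙ (Q ∨ P)) ∨ R) = 1 − 0.17 = 0.83
¬¬((R ⊙ (Q ∨ P)) ∨ R) = 1 − 0.83 = 0.17
P ∨ ¬¬((R ⊙ (Q ∨ P)) ∨ R) = max(0.97, 0.17) = 0.97
(¬R ⊕ ¬(R ⊙ ¬R)) ∨ (P ∨ ¬¬((R ⊙ (Q ∨ P)) ∨ R)) = max(1.00, 0.97) = 1.00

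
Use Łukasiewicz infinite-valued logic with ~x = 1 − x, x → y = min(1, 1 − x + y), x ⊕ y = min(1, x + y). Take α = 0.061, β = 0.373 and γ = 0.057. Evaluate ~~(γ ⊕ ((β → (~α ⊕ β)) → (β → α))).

0.745

~α = 1 − 0.061 = 0.939
~α ⊕ β = min(1, 0.939 + 0.373) = min(1, 1.312) = 1.000
β → (~α ⊕ β) = min(1, 1 − 0.373 + 1.000) = min(1, 1.627) = 1.000
β → α = min(1, 1 − 0.373 + 0.061) = min(1, 0.688) = 0.688
(β → (~α ⊕ β)) → (β → α) = min(1, 1 − 1.000 + 0.688) = min(1, 0.688) = 0.688
γ ⊕ ((β → (~α ⊕ β)) → (β → α)) = min(1, 0.057 + 0.688) = min(1, 0.745) = 0.745
~(γ ⊕ ((β → (~α ⊕ β)) → (β → α))) = 1 − 0.745 = 0.255
~~(γ ⊕ ((β → (~α ⊕ β)) → (β → α))) = 1 − 0.255 = 0.745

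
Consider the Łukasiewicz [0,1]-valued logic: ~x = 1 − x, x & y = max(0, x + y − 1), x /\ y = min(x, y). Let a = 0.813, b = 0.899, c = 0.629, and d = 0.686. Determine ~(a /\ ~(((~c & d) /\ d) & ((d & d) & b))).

~c = 1 − 0.629 = 0.371
~c & d = max(0, 0.371 + 0.686 − 1) = max(0, 0.057) = 0.057
(~c & d) /\ d = min(0.057, 0.686) = 0.057
d & d = max(0, 0.686 + 0.686 − 1) = max(0, 0.372) = 0.372
(d & d) & b = max(0, 0.372 + 0.899 − 1) = max(0, 0.271) = 0.271
((~c & d) /\ d) & ((d & d) & b) = max(0, 0.057 + 0.271 − 1) = max(0, -0.672) = 0.000
~(((~c & d) /\ d) & ((d & d) & b)) = 1 − 0.000 = 1.000
a /\ ~(((~c & d) /\ d) & ((d & d) & b)) = min(0.813, 1.000) = 0.813
~(a /\ ~(((~c & d) /\ d) & ((d & d) & b))) = 1 − 0.813 = 0.187

0.187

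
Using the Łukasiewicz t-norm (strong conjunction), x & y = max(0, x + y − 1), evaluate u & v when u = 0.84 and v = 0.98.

0.82

u & v = max(0, 0.84 + 0.98 − 1) = max(0, 0.82) = 0.82
For comparison, the Gödel (minimum) t-norm min(x, y) would give 0.84.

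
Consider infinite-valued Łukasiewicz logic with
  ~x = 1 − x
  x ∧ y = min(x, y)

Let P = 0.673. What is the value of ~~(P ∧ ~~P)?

0.673

~P = 1 − 0.673 = 0.327
~~P = 1 − 0.327 = 0.673
P ∧ ~~P = min(0.673, 0.673) = 0.673
~(P ∧ ~~P) = 1 − 0.673 = 0.327
~~(P ∧ ~~P) = 1 − 0.327 = 0.673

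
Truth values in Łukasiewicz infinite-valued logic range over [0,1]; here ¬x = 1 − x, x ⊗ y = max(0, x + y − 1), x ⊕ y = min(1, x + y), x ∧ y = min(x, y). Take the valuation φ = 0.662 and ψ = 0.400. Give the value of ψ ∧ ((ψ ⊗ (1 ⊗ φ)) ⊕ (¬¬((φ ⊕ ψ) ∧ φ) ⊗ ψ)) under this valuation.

0.124

1 ⊗ φ = max(0, 1.000 + 0.662 − 1) = max(0, 0.662) = 0.662
ψ ⊗ (1 ⊗ φ) = max(0, 0.400 + 0.662 − 1) = max(0, 0.062) = 0.062
φ ⊕ ψ = min(1, 0.662 + 0.400) = min(1, 1.062) = 1.000
(φ ⊕ ψ) ∧ φ = min(1.000, 0.662) = 0.662
¬((φ ⊕ ψ) ∧ φ) = 1 − 0.662 = 0.338
¬¬((φ ⊕ ψ) ∧ φ) = 1 − 0.338 = 0.662
¬¬((φ ⊕ ψ) ∧ φ) ⊗ ψ = max(0, 0.662 + 0.400 − 1) = max(0, 0.062) = 0.062
(ψ ⊗ (1 ⊗ φ)) ⊕ (¬¬((φ ⊕ ψ) ∧ φ) ⊗ ψ) = min(1, 0.062 + 0.062) = min(1, 0.124) = 0.124
ψ ∧ ((ψ ⊗ (1 ⊗ φ)) ⊕ (¬¬((φ ⊕ ψ) ∧ φ) ⊗ ψ)) = min(0.400, 0.124) = 0.124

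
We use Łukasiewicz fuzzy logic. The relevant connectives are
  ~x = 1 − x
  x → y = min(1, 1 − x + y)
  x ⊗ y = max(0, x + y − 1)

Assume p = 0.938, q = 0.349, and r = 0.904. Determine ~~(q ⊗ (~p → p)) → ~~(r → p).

1.000

~p = 1 − 0.938 = 0.062
~p → p = min(1, 1 − 0.062 + 0.938) = min(1, 1.876) = 1.000
q ⊗ (~p → p) = max(0, 0.349 + 1.000 − 1) = max(0, 0.349) = 0.349
~(q ⊗ (~p → p)) = 1 − 0.349 = 0.651
~~(q ⊗ (~p → p)) = 1 − 0.651 = 0.349
r → p = min(1, 1 − 0.904 + 0.938) = min(1, 1.034) = 1.000
~(r → p) = 1 − 1.000 = 0.000
~~(r → p) = 1 − 0.000 = 1.000
~~(q ⊗ (~p → p)) → ~~(r → p) = min(1, 1 − 0.349 + 1.000) = min(1, 1.651) = 1.000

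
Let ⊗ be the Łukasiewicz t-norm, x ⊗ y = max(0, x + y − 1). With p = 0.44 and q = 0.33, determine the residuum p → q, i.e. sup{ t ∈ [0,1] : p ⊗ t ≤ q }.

0.89

The residuum of the Łukasiewicz t-norm gives the supremum: min(1, 1 − 0.44 + 0.33).
1 − 0.44 + 0.33 = 0.89, so t = min(1, 0.89) = 0.89.
Check: 0.44 ⊗ 0.89 = max(0, 0.33) = 0.33 ≤ 0.33.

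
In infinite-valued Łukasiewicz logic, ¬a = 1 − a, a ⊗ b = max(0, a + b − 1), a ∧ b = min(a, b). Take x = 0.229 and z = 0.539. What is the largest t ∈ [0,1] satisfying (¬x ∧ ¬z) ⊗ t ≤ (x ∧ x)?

0.768

¬x = 1 − 0.229 = 0.771
¬z = 1 − 0.539 = 0.461
¬x ∧ ¬z = min(0.771, 0.461) = 0.461
So the left factor is ¬x ∧ ¬z = 0.461.
x ∧ x = min(0.229, 0.229) = 0.229
So the right-hand bound is x ∧ x = 0.229.
The residuum of the Łukasiewicz t-norm gives the supremum: min(1, 1 − 0.461 + 0.229).
1 − 0.461 + 0.229 = 0.768, so t = min(1, 0.768) = 0.768.
Check: 0.461 ⊗ 0.768 = max(0, 0.229) = 0.229 ≤ 0.229.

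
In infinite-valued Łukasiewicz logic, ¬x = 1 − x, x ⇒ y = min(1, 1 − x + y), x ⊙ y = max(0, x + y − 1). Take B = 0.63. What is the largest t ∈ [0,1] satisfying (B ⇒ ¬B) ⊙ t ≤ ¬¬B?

0.89

¬B = 1 − 0.63 = 0.37
B ⇒ ¬B = min(1, 1 − 0.63 + 0.37) = min(1, 0.74) = 0.74
So the left factor is B ⇒ ¬B = 0.74.
¬¬B = 1 − 0.37 = 0.63
So the right-hand bound is ¬¬B = 0.63.
The residuum of the Łukasiewicz t-norm gives the supremum: min(1, 1 − 0.74 + 0.63).
1 − 0.74 + 0.63 = 0.89, so t = min(1, 0.89) = 0.89.
Check: 0.74 ⊙ 0.89 = max(0, 0.63) = 0.63 ≤ 0.63.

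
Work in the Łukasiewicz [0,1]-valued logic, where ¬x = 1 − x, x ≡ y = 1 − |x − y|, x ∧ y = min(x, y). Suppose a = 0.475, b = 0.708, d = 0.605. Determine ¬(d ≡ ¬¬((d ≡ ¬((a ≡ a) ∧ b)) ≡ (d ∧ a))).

0.183

a ≡ a = 1 − |0.475 − 0.475| = 1 − 0.000 = 1.000
(a ≡ a) ∧ b = min(1.000, 0.708) = 0.708
¬((a ≡ a) ∧ b) = 1 − 0.708 = 0.292
d ≡ ¬((a ≡ a) ∧ b) = 1 − |0.605 − 0.292| = 1 − 0.313 = 0.687
d ∧ a = min(0.605, 0.475) = 0.475
(d ≡ ¬((a ≡ a) ∧ b)) ≡ (d ∧ a) = 1 − |0.687 − 0.475| = 1 − 0.212 = 0.788
¬((d ≡ ¬((a ≡ a) ∧ b)) ≡ (d ∧ a)) = 1 − 0.788 = 0.212
¬¬((d ≡ ¬((a ≡ a) ∧ b)) ≡ (d ∧ a)) = 1 − 0.212 = 0.788
d ≡ ¬¬((d ≡ ¬((a ≡ a) ∧ b)) ≡ (d ∧ a)) = 1 − |0.605 − 0.788| = 1 − 0.183 = 0.817
¬(d ≡ ¬¬((d ≡ ¬((a ≡ a) ∧ b)) ≡ (d ∧ a))) = 1 − 0.817 = 0.183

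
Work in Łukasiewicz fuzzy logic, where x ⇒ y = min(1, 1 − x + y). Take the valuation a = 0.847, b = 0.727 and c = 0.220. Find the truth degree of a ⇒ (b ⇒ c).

b ⇒ c = min(1, 1 − 0.727 + 0.220) = min(1, 0.493) = 0.493
a ⇒ (b ⇒ c) = min(1, 1 − 0.847 + 0.493) = min(1, 0.646) = 0.646

0.646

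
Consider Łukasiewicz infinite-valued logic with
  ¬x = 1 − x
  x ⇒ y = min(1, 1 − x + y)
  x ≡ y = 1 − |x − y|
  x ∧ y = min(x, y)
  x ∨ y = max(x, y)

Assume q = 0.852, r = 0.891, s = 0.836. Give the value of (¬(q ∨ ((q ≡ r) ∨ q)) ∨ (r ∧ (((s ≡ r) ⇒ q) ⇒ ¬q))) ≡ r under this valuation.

q ≡ r = 1 − |0.852 − 0.891| = 1 − 0.039 = 0.961
(q ≡ r) ∨ q = max(0.961, 0.852) = 0.961
q ∨ ((q ≡ r) ∨ q) = max(0.852, 0.961) = 0.961
¬(q ∨ ((q ≡ r) ∨ q)) = 1 − 0.961 = 0.039
s ≡ r = 1 − |0.836 − 0.891| = 1 − 0.055 = 0.945
(s ≡ r) ⇒ q = min(1, 1 − 0.945 + 0.852) = min(1, 0.907) = 0.907
¬q = 1 − 0.852 = 0.148
((s ≡ r) ⇒ q) ⇒ ¬q = min(1, 1 − 0.907 + 0.148) = min(1, 0.241) = 0.241
r ∧ (((s ≡ r) ⇒ q) ⇒ ¬q) = min(0.891, 0.241) = 0.241
¬(q ∨ ((q ≡ r) ∨ q)) ∨ (r ∧ (((s ≡ r) ⇒ q) ⇒ ¬q)) = max(0.039, 0.241) = 0.241
(¬(q ∨ ((q ≡ r) ∨ q)) ∨ (r ∧ (((s ≡ r) ⇒ q) ⇒ ¬q))) ≡ r = 1 − |0.241 − 0.891| = 1 − 0.650 = 0.350

0.350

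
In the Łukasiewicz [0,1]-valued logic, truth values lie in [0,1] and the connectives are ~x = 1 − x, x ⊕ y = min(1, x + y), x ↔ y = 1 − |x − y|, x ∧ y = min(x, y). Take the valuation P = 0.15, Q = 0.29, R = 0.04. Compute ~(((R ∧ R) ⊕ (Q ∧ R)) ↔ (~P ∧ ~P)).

R ∧ R = min(0.04, 0.04) = 0.04
Q ∧ R = min(0.29, 0.04) = 0.04
(R ∧ R) ⊕ (Q ∧ R) = min(1, 0.04 + 0.04) = min(1, 0.08) = 0.08
~P = 1 − 0.15 = 0.85
~P ∧ ~P = min(0.85, 0.85) = 0.85
((R ∧ R) ⊕ (Q ∧ R)) ↔ (~P ∧ ~P) = 1 − |0.08 − 0.85| = 1 − 0.77 = 0.23
~(((R ∧ R) ⊕ (Q ∧ R)) ↔ (~P ∧ ~P)) = 1 − 0.23 = 0.77

0.77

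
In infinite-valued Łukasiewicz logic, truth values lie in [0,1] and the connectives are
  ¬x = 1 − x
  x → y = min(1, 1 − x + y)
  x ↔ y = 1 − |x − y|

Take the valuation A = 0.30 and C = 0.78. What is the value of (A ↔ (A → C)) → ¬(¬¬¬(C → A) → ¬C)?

A → C = min(1, 1 − 0.30 + 0.78) = min(1, 1.48) = 1.00
A ↔ (A → C) = 1 − |0.30 − 1.00| = 1 − 0.70 = 0.30
C → A = min(1, 1 − 0.78 + 0.30) = min(1, 0.52) = 0.52
¬(C → A) = 1 − 0.52 = 0.48
¬¬(C → A) = 1 − 0.48 = 0.52
¬¬¬(C → A) = 1 − 0.52 = 0.48
¬C = 1 − 0.78 = 0.22
¬¬¬(C → A) → ¬C = min(1, 1 − 0.48 + 0.22) = min(1, 0.74) = 0.74
¬(¬¬¬(C → A) → ¬C) = 1 − 0.74 = 0.26
(A ↔ (A → C)) → ¬(¬¬¬(C → A) → ¬C) = min(1, 1 − 0.30 + 0.26) = min(1, 0.96) = 0.96

0.96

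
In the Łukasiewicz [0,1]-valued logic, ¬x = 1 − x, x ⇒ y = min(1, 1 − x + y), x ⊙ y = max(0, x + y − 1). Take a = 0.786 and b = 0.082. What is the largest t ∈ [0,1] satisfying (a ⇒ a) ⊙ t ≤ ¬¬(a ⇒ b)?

a ⇒ a = min(1, 1 − 0.786 + 0.786) = min(1, 1.000) = 1.000
So the left factor is a ⇒ a = 1.000.
a ⇒ b = min(1, 1 − 0.786 + 0.082) = min(1, 0.296) = 0.296
¬(a ⇒ b) = 1 − 0.296 = 0.704
¬¬(a ⇒ b) = 1 − 0.704 = 0.296
So the right-hand bound is ¬¬(a ⇒ b) = 0.296.
The residuum of the Łukasiewicz t-norm gives the supremum: min(1, 1 − 1.000 + 0.296).
1 − 1.000 + 0.296 = 0.296, so t = min(1, 0.296) = 0.296.
Check: 1.000 ⊙ 0.296 = max(0, 0.296) = 0.296 ≤ 0.296.

0.296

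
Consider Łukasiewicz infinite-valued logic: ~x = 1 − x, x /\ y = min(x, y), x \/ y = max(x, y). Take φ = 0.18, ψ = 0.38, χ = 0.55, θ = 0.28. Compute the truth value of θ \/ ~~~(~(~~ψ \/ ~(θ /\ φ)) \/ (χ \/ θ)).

~ψ = 1 − 0.38 = 0.62
~~ψ = 1 − 0.62 = 0.38
θ /\ φ = min(0.28, 0.18) = 0.18
~(θ /\ φ) = 1 − 0.18 = 0.82
~~ψ \/ ~(θ /\ φ) = max(0.38, 0.82) = 0.82
~(~~ψ \/ ~(θ /\ φ)) = 1 − 0.82 = 0.18
χ \/ θ = max(0.55, 0.28) = 0.55
~(~~ψ \/ ~(θ /\ φ)) \/ (χ \/ θ) = max(0.18, 0.55) = 0.55
~(~(~~ψ \/ ~(θ /\ φ)) \/ (χ \/ θ)) = 1 − 0.55 = 0.45
~~(~(~~ψ \/ ~(θ /\ φ)) \/ (χ \/ θ)) = 1 − 0.45 = 0.55
~~~(~(~~ψ \/ ~(θ /\ φ)) \/ (χ \/ θ)) = 1 − 0.55 = 0.45
θ \/ ~~~(~(~~ψ \/ ~(θ /\ φ)) \/ (χ \/ θ)) = max(0.28, 0.45) = 0.45

0.45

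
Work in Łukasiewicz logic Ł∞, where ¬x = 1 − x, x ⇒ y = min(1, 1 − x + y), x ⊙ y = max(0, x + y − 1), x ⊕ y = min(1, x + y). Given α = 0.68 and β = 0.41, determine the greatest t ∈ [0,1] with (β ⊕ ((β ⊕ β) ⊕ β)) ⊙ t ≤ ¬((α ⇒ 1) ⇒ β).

0.59

β ⊕ β = min(1, 0.41 + 0.41) = min(1, 0.82) = 0.82
(β ⊕ β) ⊕ β = min(1, 0.82 + 0.41) = min(1, 1.23) = 1.00
β ⊕ ((β ⊕ β) ⊕ β) = min(1, 0.41 + 1.00) = min(1, 1.41) = 1.00
So the left factor is β ⊕ ((β ⊕ β) ⊕ β) = 1.00.
α ⇒ 1 = min(1, 1 − 0.68 + 1.00) = min(1, 1.32) = 1.00
(α ⇒ 1) ⇒ β = min(1, 1 − 1.00 + 0.41) = min(1, 0.41) = 0.41
¬((α ⇒ 1) ⇒ β) = 1 − 0.41 = 0.59
So the right-hand bound is ¬((α ⇒ 1) ⇒ β) = 0.59.
The residuum of the Łukasiewicz t-norm gives the supremum: min(1, 1 − 1.00 + 0.59).
1 − 1.00 + 0.59 = 0.59, so t = min(1, 0.59) = 0.59.
Check: 1.00 ⊙ 0.59 = max(0, 0.59) = 0.59 ≤ 0.59.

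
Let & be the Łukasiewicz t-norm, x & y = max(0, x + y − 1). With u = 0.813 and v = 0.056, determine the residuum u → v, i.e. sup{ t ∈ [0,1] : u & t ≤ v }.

0.243

The residuum of the Łukasiewicz t-norm gives the supremum: min(1, 1 − 0.813 + 0.056).
1 − 0.813 + 0.056 = 0.243, so t = min(1, 0.243) = 0.243.
Check: 0.813 & 0.243 = max(0, 0.056) = 0.056 ≤ 0.056.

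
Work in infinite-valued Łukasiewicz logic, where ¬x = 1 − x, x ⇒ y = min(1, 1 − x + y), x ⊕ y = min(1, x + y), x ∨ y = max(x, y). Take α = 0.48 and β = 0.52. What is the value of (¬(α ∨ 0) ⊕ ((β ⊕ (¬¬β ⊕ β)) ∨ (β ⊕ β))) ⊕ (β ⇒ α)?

1.00

α ∨ 0 = max(0.48, 0.00) = 0.48
¬(α ∨ 0) = 1 − 0.48 = 0.52
¬β = 1 − 0.52 = 0.48
¬¬β = 1 − 0.48 = 0.52
¬¬β ⊕ β = min(1, 0.52 + 0.52) = min(1, 1.04) = 1.00
β ⊕ (¬¬β ⊕ β) = min(1, 0.52 + 1.00) = min(1, 1.52) = 1.00
β ⊕ β = min(1, 0.52 + 0.52) = min(1, 1.04) = 1.00
(β ⊕ (¬¬β ⊕ β)) ∨ (β ⊕ β) = max(1.00, 1.00) = 1.00
¬(α ∨ 0) ⊕ ((β ⊕ (¬¬β ⊕ β)) ∨ (β ⊕ β)) = min(1, 0.52 + 1.00) = min(1, 1.52) = 1.00
β ⇒ α = min(1, 1 − 0.52 + 0.48) = min(1, 0.96) = 0.96
(¬(α ∨ 0) ⊕ ((β ⊕ (¬¬β ⊕ β)) ∨ (β ⊕ β))) ⊕ (β ⇒ α) = min(1, 1.00 + 0.96) = min(1, 1.96) = 1.00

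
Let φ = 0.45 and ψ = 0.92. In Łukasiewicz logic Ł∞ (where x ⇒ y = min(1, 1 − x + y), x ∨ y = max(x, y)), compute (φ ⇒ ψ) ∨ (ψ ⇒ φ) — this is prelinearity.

φ ⇒ ψ = min(1, 1 − 0.45 + 0.92) = min(1, 1.47) = 1.00
ψ ⇒ φ = min(1, 1 − 0.92 + 0.45) = min(1, 0.53) = 0.53
(φ ⇒ ψ) ∨ (ψ ⇒ φ) = max(1.00, 0.53) = 1.00
(As expected: a Ł∞-tautology — holds in every MV-chain.)

1.00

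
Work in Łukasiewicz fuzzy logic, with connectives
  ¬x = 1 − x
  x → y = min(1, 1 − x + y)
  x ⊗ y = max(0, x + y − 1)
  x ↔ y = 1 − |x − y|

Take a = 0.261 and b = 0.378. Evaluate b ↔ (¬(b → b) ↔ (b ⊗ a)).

b → b = min(1, 1 − 0.378 + 0.378) = min(1, 1.000) = 1.000
¬(b → b) = 1 − 1.000 = 0.000
b ⊗ a = max(0, 0.378 + 0.261 − 1) = max(0, -0.361) = 0.000
¬(b → b) ↔ (b ⊗ a) = 1 − |0.000 − 0.000| = 1 − 0.000 = 1.000
b ↔ (¬(b → b) ↔ (b ⊗ a)) = 1 − |0.378 − 1.000| = 1 − 0.622 = 0.378

0.378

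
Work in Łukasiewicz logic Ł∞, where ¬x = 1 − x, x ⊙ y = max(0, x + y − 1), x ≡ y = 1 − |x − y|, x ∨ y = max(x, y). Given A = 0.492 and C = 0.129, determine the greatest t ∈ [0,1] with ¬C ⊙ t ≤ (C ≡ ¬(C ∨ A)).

¬C = 1 − 0.129 = 0.871
So the left factor is ¬C = 0.871.
C ∨ A = max(0.129, 0.492) = 0.492
¬(C ∨ A) = 1 − 0.492 = 0.508
C ≡ ¬(C ∨ A) = 1 − |0.129 − 0.508| = 1 − 0.379 = 0.621
So the right-hand bound is C ≡ ¬(C ∨ A) = 0.621.
The residuum of the Łukasiewicz t-norm gives the supremum: min(1, 1 − 0.871 + 0.621).
1 − 0.871 + 0.621 = 0.750, so t = min(1, 0.750) = 0.750.
Check: 0.871 ⊙ 0.750 = max(0, 0.621) = 0.621 ≤ 0.621.

0.750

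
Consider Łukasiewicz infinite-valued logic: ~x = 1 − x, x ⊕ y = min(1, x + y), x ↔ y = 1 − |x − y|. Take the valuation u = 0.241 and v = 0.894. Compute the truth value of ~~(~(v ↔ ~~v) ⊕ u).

0.241

~v = 1 − 0.894 = 0.106
~~v = 1 − 0.106 = 0.894
v ↔ ~~v = 1 − |0.894 − 0.894| = 1 − 0.000 = 1.000
~(v ↔ ~~v) = 1 − 1.000 = 0.000
~(v ↔ ~~v) ⊕ u = min(1, 0.000 + 0.241) = min(1, 0.241) = 0.241
~(~(v ↔ ~~v) ⊕ u) = 1 − 0.241 = 0.759
~~(~(v ↔ ~~v) ⊕ u) = 1 − 0.759 = 0.241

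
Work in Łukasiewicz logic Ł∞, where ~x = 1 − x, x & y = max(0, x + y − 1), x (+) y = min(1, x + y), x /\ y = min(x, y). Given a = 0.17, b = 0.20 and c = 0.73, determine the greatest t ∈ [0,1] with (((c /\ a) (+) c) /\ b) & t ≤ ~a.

c /\ a = min(0.73, 0.17) = 0.17
(c /\ a) (+) c = min(1, 0.17 + 0.73) = min(1, 0.90) = 0.90
((c /\ a) (+) c) /\ b = min(0.90, 0.20) = 0.20
So the left factor is ((c /\ a) (+) c) /\ b = 0.20.
~a = 1 − 0.17 = 0.83
So the right-hand bound is ~a = 0.83.
The residuum of the Łukasiewicz t-norm gives the supremum: min(1, 1 − 0.20 + 0.83).
1 − 0.20 + 0.83 = 1.63, so t = min(1, 1.63) = 1.00.
Check: 0.20 & 1.00 = max(0, 0.20) = 0.20 ≤ 0.83.

1.00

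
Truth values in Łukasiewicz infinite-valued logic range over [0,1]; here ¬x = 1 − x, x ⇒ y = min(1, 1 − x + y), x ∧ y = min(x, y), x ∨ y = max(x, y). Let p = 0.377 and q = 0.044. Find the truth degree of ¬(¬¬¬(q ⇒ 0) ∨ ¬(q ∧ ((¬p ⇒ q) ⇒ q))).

0.044

q ⇒ 0 = min(1, 1 − 0.044 + 0.000) = min(1, 0.956) = 0.956
¬(q ⇒ 0) = 1 − 0.956 = 0.044
¬¬(q ⇒ 0) = 1 − 0.044 = 0.956
¬¬¬(q ⇒ 0) = 1 − 0.956 = 0.044
¬p = 1 − 0.377 = 0.623
¬p ⇒ q = min(1, 1 − 0.623 + 0.044) = min(1, 0.421) = 0.421
(¬p ⇒ q) ⇒ q = min(1, 1 − 0.421 + 0.044) = min(1, 0.623) = 0.623
q ∧ ((¬p ⇒ q) ⇒ q) = min(0.044, 0.623) = 0.044
¬(q ∧ ((¬p ⇒ q) ⇒ q)) = 1 − 0.044 = 0.956
¬¬¬(q ⇒ 0) ∨ ¬(q ∧ ((¬p ⇒ q) ⇒ q)) = max(0.044, 0.956) = 0.956
¬(¬¬¬(q ⇒ 0) ∨ ¬(q ∧ ((¬p ⇒ q) ⇒ q))) = 1 − 0.956 = 0.044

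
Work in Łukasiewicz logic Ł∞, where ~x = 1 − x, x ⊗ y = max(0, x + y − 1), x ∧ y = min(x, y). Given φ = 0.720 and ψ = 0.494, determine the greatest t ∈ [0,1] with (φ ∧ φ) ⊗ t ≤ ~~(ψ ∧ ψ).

0.774

φ ∧ φ = min(0.720, 0.720) = 0.720
So the left factor is φ ∧ φ = 0.720.
ψ ∧ ψ = min(0.494, 0.494) = 0.494
~(ψ ∧ ψ) = 1 − 0.494 = 0.506
~~(ψ ∧ ψ) = 1 − 0.506 = 0.494
So the right-hand bound is ~~(ψ ∧ ψ) = 0.494.
The residuum of the Łukasiewicz t-norm gives the supremum: min(1, 1 − 0.720 + 0.494).
1 − 0.720 + 0.494 = 0.774, so t = min(1, 0.774) = 0.774.
Check: 0.720 ⊗ 0.774 = max(0, 0.494) = 0.494 ≤ 0.494.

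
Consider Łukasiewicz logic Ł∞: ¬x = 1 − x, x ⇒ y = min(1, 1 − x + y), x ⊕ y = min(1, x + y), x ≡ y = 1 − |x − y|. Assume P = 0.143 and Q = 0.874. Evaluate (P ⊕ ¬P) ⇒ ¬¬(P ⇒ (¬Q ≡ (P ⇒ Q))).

0.983

¬P = 1 − 0.143 = 0.857
P ⊕ ¬P = min(1, 0.143 + 0.857) = min(1, 1.000) = 1.000
¬Q = 1 − 0.874 = 0.126
P ⇒ Q = min(1, 1 − 0.143 + 0.874) = min(1, 1.731) = 1.000
¬Q ≡ (P ⇒ Q) = 1 − |0.126 − 1.000| = 1 − 0.874 = 0.126
P ⇒ (¬Q ≡ (P ⇒ Q)) = min(1, 1 − 0.143 + 0.126) = min(1, 0.983) = 0.983
¬(P ⇒ (¬Q ≡ (P ⇒ Q))) = 1 − 0.983 = 0.017
¬¬(P ⇒ (¬Q ≡ (P ⇒ Q))) = 1 − 0.017 = 0.983
(P ⊕ ¬P) ⇒ ¬¬(P ⇒ (¬Q ≡ (P ⇒ Q))) = min(1, 1 − 1.000 + 0.983) = min(1, 0.983) = 0.983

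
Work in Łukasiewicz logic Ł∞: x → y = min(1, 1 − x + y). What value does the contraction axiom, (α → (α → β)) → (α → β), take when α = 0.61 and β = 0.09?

α → β = min(1, 1 − 0.61 + 0.09) = min(1, 0.48) = 0.48
α → (α → β) = min(1, 1 − 0.61 + 0.48) = min(1, 0.87) = 0.87
(α → (α → β)) → (α → β) = min(1, 1 − 0.87 + 0.48) = min(1, 0.61) = 0.61
(The value 0.61 < 1 shows this instance is not satisfied; fails in Ł∞ (the t-norm is not idempotent).)

0.61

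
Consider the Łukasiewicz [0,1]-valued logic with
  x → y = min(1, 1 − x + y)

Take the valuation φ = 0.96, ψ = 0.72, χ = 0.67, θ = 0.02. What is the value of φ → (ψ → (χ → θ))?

0.67

χ → θ = min(1, 1 − 0.67 + 0.02) = min(1, 0.35) = 0.35
ψ → (χ → θ) = min(1, 1 − 0.72 + 0.35) = min(1, 0.63) = 0.63
φ → (ψ → (χ → θ)) = min(1, 1 − 0.96 + 0.63) = min(1, 0.67) = 0.67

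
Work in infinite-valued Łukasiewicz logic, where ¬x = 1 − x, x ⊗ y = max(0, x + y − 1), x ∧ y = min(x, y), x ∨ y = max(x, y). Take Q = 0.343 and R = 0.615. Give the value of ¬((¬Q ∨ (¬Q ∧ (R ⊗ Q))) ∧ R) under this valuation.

0.385

¬Q = 1 − 0.343 = 0.657
R ⊗ Q = max(0, 0.615 + 0.343 − 1) = max(0, -0.042) = 0.000
¬Q ∧ (R ⊗ Q) = min(0.657, 0.000) = 0.000
¬Q ∨ (¬Q ∧ (R ⊗ Q)) = max(0.657, 0.000) = 0.657
(¬Q ∨ (¬Q ∧ (R ⊗ Q))) ∧ R = min(0.657, 0.615) = 0.615
¬((¬Q ∨ (¬Q ∧ (R ⊗ Q))) ∧ R) = 1 − 0.615 = 0.385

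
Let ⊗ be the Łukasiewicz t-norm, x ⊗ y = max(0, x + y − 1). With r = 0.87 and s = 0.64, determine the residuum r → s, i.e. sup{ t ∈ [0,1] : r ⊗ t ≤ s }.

The residuum of the Łukasiewicz t-norm gives the supremum: min(1, 1 − 0.87 + 0.64).
1 − 0.87 + 0.64 = 0.77, so t = min(1, 0.77) = 0.77.
Check: 0.87 ⊗ 0.77 = max(0, 0.64) = 0.64 ≤ 0.64.

0.77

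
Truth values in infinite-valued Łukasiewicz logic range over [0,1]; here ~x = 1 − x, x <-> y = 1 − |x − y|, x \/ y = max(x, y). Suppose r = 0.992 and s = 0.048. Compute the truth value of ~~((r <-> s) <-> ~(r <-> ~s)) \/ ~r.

r <-> s = 1 − |0.992 − 0.048| = 1 − 0.944 = 0.056
~s = 1 − 0.048 = 0.952
r <-> ~s = 1 − |0.992 − 0.952| = 1 − 0.040 = 0.960
~(r <-> ~s) = 1 − 0.960 = 0.040
(r <-> s) <-> ~(r <-> ~s) = 1 − |0.056 − 0.040| = 1 − 0.016 = 0.984
~((r <-> s) <-> ~(r <-> ~s)) = 1 − 0.984 = 0.016
~~((r <-> s) <-> ~(r <-> ~s)) = 1 − 0.016 = 0.984
~r = 1 − 0.992 = 0.008
~~((r <-> s) <-> ~(r <-> ~s)) \/ ~r = max(0.984, 0.008) = 0.984

0.984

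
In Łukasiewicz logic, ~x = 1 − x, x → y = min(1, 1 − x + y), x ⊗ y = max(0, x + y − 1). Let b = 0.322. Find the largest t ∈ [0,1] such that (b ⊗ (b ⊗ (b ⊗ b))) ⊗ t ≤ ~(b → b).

1.000

b ⊗ b = max(0, 0.322 + 0.322 − 1) = max(0, -0.356) = 0.000
b ⊗ (b ⊗ b) = max(0, 0.322 + 0.000 − 1) = max(0, -0.678) = 0.000
b ⊗ (b ⊗ (b ⊗ b)) = max(0, 0.322 + 0.000 − 1) = max(0, -0.678) = 0.000
So the left factor is b ⊗ (b ⊗ (b ⊗ b)) = 0.000.
b → b = min(1, 1 − 0.322 + 0.322) = min(1, 1.000) = 1.000
~(b → b) = 1 − 1.000 = 0.000
So the right-hand bound is ~(b → b) = 0.000.
The residuum of the Łukasiewicz t-norm gives the supremum: min(1, 1 − 0.000 + 0.000).
1 − 0.000 + 0.000 = 1.000, so t = min(1, 1.000) = 1.000.
Check: 0.000 ⊗ 1.000 = max(0, 0.000) = 0.000 ≤ 0.000.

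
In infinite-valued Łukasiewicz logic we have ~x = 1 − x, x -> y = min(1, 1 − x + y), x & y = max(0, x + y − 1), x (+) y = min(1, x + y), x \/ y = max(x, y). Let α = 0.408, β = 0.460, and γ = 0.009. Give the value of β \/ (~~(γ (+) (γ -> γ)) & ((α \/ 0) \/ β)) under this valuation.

0.460

γ -> γ = min(1, 1 − 0.009 + 0.009) = min(1, 1.000) = 1.000
γ (+) (γ -> γ) = min(1, 0.009 + 1.000) = min(1, 1.009) = 1.000
~(γ (+) (γ -> γ)) = 1 − 1.000 = 0.000
~~(γ (+) (γ -> γ)) = 1 − 0.000 = 1.000
α \/ 0 = max(0.408, 0.000) = 0.408
(α \/ 0) \/ β = max(0.408, 0.460) = 0.460
~~(γ (+) (γ -> γ)) & ((α \/ 0) \/ β) = max(0, 1.000 + 0.460 − 1) = max(0, 0.460) = 0.460
β \/ (~~(γ (+) (γ -> γ)) & ((α \/ 0) \/ β)) = max(0.460, 0.460) = 0.460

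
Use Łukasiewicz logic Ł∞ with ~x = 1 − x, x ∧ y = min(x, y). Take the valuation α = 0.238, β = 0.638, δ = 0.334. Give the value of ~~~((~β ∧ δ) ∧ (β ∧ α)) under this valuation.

~β = 1 − 0.638 = 0.362
~β ∧ δ = min(0.362, 0.334) = 0.334
β ∧ α = min(0.638, 0.238) = 0.238
(~β ∧ δ) ∧ (β ∧ α) = min(0.334, 0.238) = 0.238
~((~β ∧ δ) ∧ (β ∧ α)) = 1 − 0.238 = 0.762
~~((~β ∧ δ) ∧ (β ∧ α)) = 1 − 0.762 = 0.238
~~~((~β ∧ δ) ∧ (β ∧ α)) = 1 − 0.238 = 0.762

0.762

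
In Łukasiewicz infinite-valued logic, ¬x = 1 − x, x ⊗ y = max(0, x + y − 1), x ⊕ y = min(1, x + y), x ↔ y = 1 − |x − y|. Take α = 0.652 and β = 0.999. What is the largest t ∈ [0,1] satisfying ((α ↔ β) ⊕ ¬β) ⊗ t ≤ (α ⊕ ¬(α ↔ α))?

0.998

α ↔ β = 1 − |0.652 − 0.999| = 1 − 0.347 = 0.653
¬β = 1 − 0.999 = 0.001
(α ↔ β) ⊕ ¬β = min(1, 0.653 + 0.001) = min(1, 0.654) = 0.654
So the left factor is (α ↔ β) ⊕ ¬β = 0.654.
α ↔ α = 1 − |0.652 − 0.652| = 1 − 0.000 = 1.000
¬(α ↔ α) = 1 − 1.000 = 0.000
α ⊕ ¬(α ↔ α) = min(1, 0.652 + 0.000) = min(1, 0.652) = 0.652
So the right-hand bound is α ⊕ ¬(α ↔ α) = 0.652.
The residuum of the Łukasiewicz t-norm gives the supremum: min(1, 1 − 0.654 + 0.652).
1 − 0.654 + 0.652 = 0.998, so t = min(1, 0.998) = 0.998.
Check: 0.654 ⊗ 0.998 = max(0, 0.652) = 0.652 ≤ 0.652.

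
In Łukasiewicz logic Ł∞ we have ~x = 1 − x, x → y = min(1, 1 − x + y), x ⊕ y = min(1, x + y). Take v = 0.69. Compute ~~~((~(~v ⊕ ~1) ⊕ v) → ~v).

0.69

~v = 1 − 0.69 = 0.31
~1 = 1 − 1.00 = 0.00
~v ⊕ ~1 = min(1, 0.31 + 0.00) = min(1, 0.31) = 0.31
~(~v ⊕ ~1) = 1 − 0.31 = 0.69
~(~v ⊕ ~1) ⊕ v = min(1, 0.69 + 0.69) = min(1, 1.38) = 1.00
(~(~v ⊕ ~1) ⊕ v) → ~v = min(1, 1 − 1.00 + 0.31) = min(1, 0.31) = 0.31
~((~(~v ⊕ ~1) ⊕ v) → ~v) = 1 − 0.31 = 0.69
~~((~(~v ⊕ ~1) ⊕ v) → ~v) = 1 − 0.69 = 0.31
~~~((~(~v ⊕ ~1) ⊕ v) → ~v) = 1 − 0.31 = 0.69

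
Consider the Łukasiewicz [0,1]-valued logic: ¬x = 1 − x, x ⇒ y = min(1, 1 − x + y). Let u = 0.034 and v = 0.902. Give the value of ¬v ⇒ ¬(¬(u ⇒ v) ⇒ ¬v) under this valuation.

0.902

¬v = 1 − 0.902 = 0.098
u ⇒ v = min(1, 1 − 0.034 + 0.902) = min(1, 1.868) = 1.000
¬(u ⇒ v) = 1 − 1.000 = 0.000
¬(u ⇒ v) ⇒ ¬v = min(1, 1 − 0.000 + 0.098) = min(1, 1.098) = 1.000
¬(¬(u ⇒ v) ⇒ ¬v) = 1 − 1.000 = 0.000
¬v ⇒ ¬(¬(u ⇒ v) ⇒ ¬v) = min(1, 1 − 0.098 + 0.000) = min(1, 0.902) = 0.902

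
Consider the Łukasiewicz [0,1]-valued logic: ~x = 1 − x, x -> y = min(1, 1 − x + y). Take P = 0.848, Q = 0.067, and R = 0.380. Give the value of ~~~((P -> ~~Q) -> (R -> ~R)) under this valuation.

0.000

~Q = 1 − 0.067 = 0.933
~~Q = 1 − 0.933 = 0.067
P -> ~~Q = min(1, 1 − 0.848 + 0.067) = min(1, 0.219) = 0.219
~R = 1 − 0.380 = 0.620
R -> ~R = min(1, 1 − 0.380 + 0.620) = min(1, 1.240) = 1.000
(P -> ~~Q) -> (R -> ~R) = min(1, 1 − 0.219 + 1.000) = min(1, 1.781) = 1.000
~((P -> ~~Q) -> (R -> ~R)) = 1 − 1.000 = 0.000
~~((P -> ~~Q) -> (R -> ~R)) = 1 − 0.000 = 1.000
~~~((P -> ~~Q) -> (R -> ~R)) = 1 − 1.000 = 0.000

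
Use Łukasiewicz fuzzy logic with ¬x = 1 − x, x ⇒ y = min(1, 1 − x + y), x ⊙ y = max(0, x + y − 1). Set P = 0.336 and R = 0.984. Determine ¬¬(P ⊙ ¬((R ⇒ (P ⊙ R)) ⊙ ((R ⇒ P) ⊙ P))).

P ⊙ R = max(0, 0.336 + 0.984 − 1) = max(0, 0.320) = 0.320
R ⇒ (P ⊙ R) = min(1, 1 − 0.984 + 0.320) = min(1, 0.336) = 0.336
R ⇒ P = min(1, 1 − 0.984 + 0.336) = min(1, 0.352) = 0.352
(R ⇒ P) ⊙ P = max(0, 0.352 + 0.336 − 1) = max(0, -0.312) = 0.000
(R ⇒ (P ⊙ R)) ⊙ ((R ⇒ P) ⊙ P) = max(0, 0.336 + 0.000 − 1) = max(0, -0.664) = 0.000
¬((R ⇒ (P ⊙ R)) ⊙ ((R ⇒ P) ⊙ P)) = 1 − 0.000 = 1.000
P ⊙ ¬((R ⇒ (P ⊙ R)) ⊙ ((R ⇒ P) ⊙ P)) = max(0, 0.336 + 1.000 − 1) = max(0, 0.336) = 0.336
¬(P ⊙ ¬((R ⇒ (P ⊙ R)) ⊙ ((R ⇒ P) ⊙ P))) = 1 − 0.336 = 0.664
¬¬(P ⊙ ¬((R ⇒ (P ⊙ R)) ⊙ ((R ⇒ P) ⊙ P))) = 1 − 0.664 = 0.336

0.336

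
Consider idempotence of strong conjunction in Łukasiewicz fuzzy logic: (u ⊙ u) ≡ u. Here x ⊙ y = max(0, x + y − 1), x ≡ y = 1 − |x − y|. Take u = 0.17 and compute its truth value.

u ⊙ u = max(0, 0.17 + 0.17 − 1) = max(0, -0.66) = 0.00
(u ⊙ u) ≡ u = 1 − |0.00 − 0.17| = 1 − 0.17 = 0.83
(The value 0.83 < 1 shows this instance is not satisfied; fails in Ł∞ since a ⊗ a = max(0, 2a−1) ≠ a in general.)

0.83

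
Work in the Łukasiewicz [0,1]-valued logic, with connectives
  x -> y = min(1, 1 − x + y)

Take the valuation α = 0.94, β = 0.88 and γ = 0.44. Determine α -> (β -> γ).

0.62

β -> γ = min(1, 1 − 0.88 + 0.44) = min(1, 0.56) = 0.56
α -> (β -> γ) = min(1, 1 − 0.94 + 0.56) = min(1, 0.62) = 0.62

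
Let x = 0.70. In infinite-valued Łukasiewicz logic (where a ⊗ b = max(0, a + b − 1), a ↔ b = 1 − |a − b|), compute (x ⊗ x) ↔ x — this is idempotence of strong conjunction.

0.70

x ⊗ x = max(0, 0.70 + 0.70 − 1) = max(0, 0.40) = 0.40
(x ⊗ x) ↔ x = 1 − |0.40 − 0.70| = 1 − 0.30 = 0.70
(The value 0.70 < 1 shows this instance is not satisfied; fails in Ł∞ since a ⊗ a = max(0, 2a−1) ≠ a in general.)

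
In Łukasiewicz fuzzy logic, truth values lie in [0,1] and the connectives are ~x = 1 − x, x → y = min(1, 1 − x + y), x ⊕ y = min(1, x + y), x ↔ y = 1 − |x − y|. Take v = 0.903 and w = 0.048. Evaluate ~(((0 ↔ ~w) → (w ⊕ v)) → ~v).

0.903

~w = 1 − 0.048 = 0.952
0 ↔ ~w = 1 − |0.000 − 0.952| = 1 − 0.952 = 0.048
w ⊕ v = min(1, 0.048 + 0.903) = min(1, 0.951) = 0.951
(0 ↔ ~w) → (w ⊕ v) = min(1, 1 − 0.048 + 0.951) = min(1, 1.903) = 1.000
~v = 1 − 0.903 = 0.097
((0 ↔ ~w) → (w ⊕ v)) → ~v = min(1, 1 − 1.000 + 0.097) = min(1, 0.097) = 0.097
~(((0 ↔ ~w) → (w ⊕ v)) → ~v) = 1 − 0.097 = 0.903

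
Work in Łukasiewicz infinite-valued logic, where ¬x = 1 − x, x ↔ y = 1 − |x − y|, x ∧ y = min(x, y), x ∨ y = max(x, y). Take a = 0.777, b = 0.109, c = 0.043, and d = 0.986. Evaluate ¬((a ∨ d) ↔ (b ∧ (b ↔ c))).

a ∨ d = max(0.777, 0.986) = 0.986
b ↔ c = 1 − |0.109 − 0.043| = 1 − 0.066 = 0.934
b ∧ (b ↔ c) = min(0.109, 0.934) = 0.109
(a ∨ d) ↔ (b ∧ (b ↔ c)) = 1 − |0.986 − 0.109| = 1 − 0.877 = 0.123
¬((a ∨ d) ↔ (b ∧ (b ↔ c))) = 1 − 0.123 = 0.877

0.877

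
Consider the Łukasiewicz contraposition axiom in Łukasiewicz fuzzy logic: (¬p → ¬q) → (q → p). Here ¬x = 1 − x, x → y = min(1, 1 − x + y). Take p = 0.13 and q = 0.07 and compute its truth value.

1.00

¬p = 1 − 0.13 = 0.87
¬q = 1 − 0.07 = 0.93
¬p → ¬q = min(1, 1 − 0.87 + 0.93) = min(1, 1.06) = 1.00
q → p = min(1, 1 − 0.07 + 0.13) = min(1, 1.06) = 1.00
(¬p → ¬q) → (q → p) = min(1, 1 − 1.00 + 1.00) = min(1, 1.00) = 1.00
(As expected: an axiom of Ł∞, always 1.)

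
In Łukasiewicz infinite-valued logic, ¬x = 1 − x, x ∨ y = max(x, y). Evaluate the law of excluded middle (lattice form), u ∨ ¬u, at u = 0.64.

¬u = 1 − 0.64 = 0.36
u ∨ ¬u = max(0.64, 0.36) = 0.64
(The value 0.64 < 1 shows this instance is not satisfied; not a Ł∞-tautology — its value is max(a, 1−a).)

0.64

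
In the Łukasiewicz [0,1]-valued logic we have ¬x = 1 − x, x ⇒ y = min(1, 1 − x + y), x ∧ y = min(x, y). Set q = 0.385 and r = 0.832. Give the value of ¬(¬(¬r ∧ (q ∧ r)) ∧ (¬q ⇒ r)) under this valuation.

0.168

¬r = 1 − 0.832 = 0.168
q ∧ r = min(0.385, 0.832) = 0.385
¬r ∧ (q ∧ r) = min(0.168, 0.385) = 0.168
¬(¬r ∧ (q ∧ r)) = 1 − 0.168 = 0.832
¬q = 1 − 0.385 = 0.615
¬q ⇒ r = min(1, 1 − 0.615 + 0.832) = min(1, 1.217) = 1.000
¬(¬r ∧ (q ∧ r)) ∧ (¬q ⇒ r) = min(0.832, 1.000) = 0.832
¬(¬(¬r ∧ (q ∧ r)) ∧ (¬q ⇒ r)) = 1 − 0.832 = 0.168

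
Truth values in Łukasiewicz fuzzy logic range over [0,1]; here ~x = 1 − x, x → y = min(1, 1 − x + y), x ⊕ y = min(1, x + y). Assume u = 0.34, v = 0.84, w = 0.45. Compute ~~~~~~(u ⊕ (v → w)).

v → w = min(1, 1 − 0.84 + 0.45) = min(1, 0.61) = 0.61
u ⊕ (v → w) = min(1, 0.34 + 0.61) = min(1, 0.95) = 0.95
~(u ⊕ (v → w)) = 1 − 0.95 = 0.05
~~(u ⊕ (v → w)) = 1 − 0.05 = 0.95
~~~(u ⊕ (v → w)) = 1 − 0.95 = 0.05
~~~~(u ⊕ (v → w)) = 1 − 0.05 = 0.95
~~~~~(u ⊕ (v → w)) = 1 − 0.95 = 0.05
~~~~~~(u ⊕ (v → w)) = 1 − 0.05 = 0.95

0.95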